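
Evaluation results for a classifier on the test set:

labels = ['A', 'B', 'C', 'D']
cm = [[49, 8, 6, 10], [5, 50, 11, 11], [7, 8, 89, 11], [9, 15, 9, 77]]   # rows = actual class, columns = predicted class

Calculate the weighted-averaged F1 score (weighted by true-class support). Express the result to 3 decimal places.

0.707

Per-class F1 score (2·TP/(2·TP+FP+FN)):
  A: TP=49, FP=5+7+9=21, FN=8+6+10=24 → 98/143 = 0.6853
  B: TP=50, FP=8+8+15=31, FN=5+11+11=27 → 100/158 = 0.6329
  C: TP=89, FP=6+11+9=26, FN=7+8+11=26 → 178/230 = 0.7739
  D: TP=77, FP=10+11+11=32, FN=9+15+9=33 → 154/219 = 0.7032
Weighted-F1 score = Σ (supportᵢ/N)·F1 scoreᵢ with N=375: (73/375)·0.6853 + (77/375)·0.6329 + (115/375)·0.7739 + (110/375)·0.7032 = 0.707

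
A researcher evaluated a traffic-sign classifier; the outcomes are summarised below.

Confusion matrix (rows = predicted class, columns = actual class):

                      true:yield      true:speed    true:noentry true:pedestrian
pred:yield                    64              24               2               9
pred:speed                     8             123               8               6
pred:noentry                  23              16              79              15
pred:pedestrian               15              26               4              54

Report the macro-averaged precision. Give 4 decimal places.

0.6585

Per-class precision (TP/(TP+FP)):
  yield: TP=64, FP=24+2+9=35 → 64/99 = 0.64646
  speed: TP=123, FP=8+8+6=22 → 123/145 = 0.84828
  noentry: TP=79, FP=23+16+15=54 → 79/133 = 0.59398
  pedestrian: TP=54, FP=15+26+4=45 → 54/99 = 0.54545
Macro-precision = mean = (0.64646 + 0.84828 + 0.59398 + 0.54545) / 4 = 0.6585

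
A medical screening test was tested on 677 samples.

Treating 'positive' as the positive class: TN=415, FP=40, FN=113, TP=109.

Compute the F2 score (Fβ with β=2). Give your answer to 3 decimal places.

0.526

Fβ = (1+β²)·TP / ((1+β²)·TP + β²·FN + FP), with β²=4
= 5·109 / (5·109 + 4·113 + 40) = 0.526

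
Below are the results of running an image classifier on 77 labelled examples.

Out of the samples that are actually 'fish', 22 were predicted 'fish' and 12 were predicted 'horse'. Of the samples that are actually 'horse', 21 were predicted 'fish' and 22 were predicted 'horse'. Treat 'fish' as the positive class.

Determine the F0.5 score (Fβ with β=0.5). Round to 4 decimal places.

0.5340

Fβ = (1+β²)·TP / ((1+β²)·TP + β²·FN + FP), with β²=1/4
= 1.25·22 / (1.25·22 + 0.25·12 + 21) = 0.5340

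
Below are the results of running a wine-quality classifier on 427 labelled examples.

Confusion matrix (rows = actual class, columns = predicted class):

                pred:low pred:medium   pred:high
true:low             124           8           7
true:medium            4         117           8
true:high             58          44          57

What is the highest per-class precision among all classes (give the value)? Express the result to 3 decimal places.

0.792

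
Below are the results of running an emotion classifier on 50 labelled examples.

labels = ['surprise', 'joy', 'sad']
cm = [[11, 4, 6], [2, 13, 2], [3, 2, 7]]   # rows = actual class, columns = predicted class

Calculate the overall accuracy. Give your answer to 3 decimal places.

0.620

Accuracy = trace / total = (11+13+7=31) / 50 = 31/50 = 0.620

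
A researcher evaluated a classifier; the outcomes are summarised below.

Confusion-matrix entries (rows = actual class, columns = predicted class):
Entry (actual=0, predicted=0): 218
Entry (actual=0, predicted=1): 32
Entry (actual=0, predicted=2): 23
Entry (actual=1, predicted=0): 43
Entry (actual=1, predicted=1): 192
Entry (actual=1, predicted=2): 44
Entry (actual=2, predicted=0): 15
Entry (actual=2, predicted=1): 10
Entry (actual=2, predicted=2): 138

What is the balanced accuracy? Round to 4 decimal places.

Balanced accuracy = mean of per-class recall.
  0: recall = 218/273 = 0.79853
  1: recall = 192/279 = 0.68817
  2: recall = 138/163 = 0.84663
Mean = (0.79853 + 0.68817 + 0.84663) / 3 = 0.7778

0.7778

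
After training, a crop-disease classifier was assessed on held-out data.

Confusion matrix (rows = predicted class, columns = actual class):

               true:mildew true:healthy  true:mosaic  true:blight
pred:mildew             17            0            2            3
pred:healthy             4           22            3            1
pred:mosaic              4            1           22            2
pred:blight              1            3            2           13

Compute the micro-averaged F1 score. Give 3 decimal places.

0.740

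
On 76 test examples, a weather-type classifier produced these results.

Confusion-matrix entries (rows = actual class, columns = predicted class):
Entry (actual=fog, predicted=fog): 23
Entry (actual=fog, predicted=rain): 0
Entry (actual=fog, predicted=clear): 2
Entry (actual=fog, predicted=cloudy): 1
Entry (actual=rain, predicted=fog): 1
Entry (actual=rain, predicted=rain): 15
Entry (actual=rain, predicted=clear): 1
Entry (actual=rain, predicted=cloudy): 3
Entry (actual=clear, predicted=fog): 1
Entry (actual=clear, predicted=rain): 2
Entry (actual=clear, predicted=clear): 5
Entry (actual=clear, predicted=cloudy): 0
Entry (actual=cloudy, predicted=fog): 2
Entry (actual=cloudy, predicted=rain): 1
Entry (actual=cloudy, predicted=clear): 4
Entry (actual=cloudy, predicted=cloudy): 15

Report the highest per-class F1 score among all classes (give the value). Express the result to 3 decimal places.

0.868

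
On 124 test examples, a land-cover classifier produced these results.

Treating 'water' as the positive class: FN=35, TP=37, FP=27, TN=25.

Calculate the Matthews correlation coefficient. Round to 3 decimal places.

-0.005

MCC = (TP·TN − FP·FN) / √((TP+FP)(TP+FN)(TN+FP)(TN+FN))
Numerator = 37·25 − 27·35 = -20
Denominator = √(64·72·52·60) = √14376960 = 3791.6962
MCC = -20 / 3791.6962 = -0.005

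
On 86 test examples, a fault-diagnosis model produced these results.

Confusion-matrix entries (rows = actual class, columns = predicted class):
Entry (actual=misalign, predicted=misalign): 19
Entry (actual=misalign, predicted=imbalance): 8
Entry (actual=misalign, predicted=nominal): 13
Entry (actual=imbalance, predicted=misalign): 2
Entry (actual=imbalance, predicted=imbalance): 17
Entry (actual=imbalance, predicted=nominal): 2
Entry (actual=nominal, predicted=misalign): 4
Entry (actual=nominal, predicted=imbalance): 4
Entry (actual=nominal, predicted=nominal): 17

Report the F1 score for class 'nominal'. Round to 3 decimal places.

Take TP from the diagonal, FP from the rest of the 'nominal' prediction marginal, FN from the rest of the 'nominal' actual marginal.
F1 score = 2·TP/(2·TP+FP+FN).
nominal: TP=17, FP=13+2=15, FN=4+4=8 → 34/57 = 0.5965

0.596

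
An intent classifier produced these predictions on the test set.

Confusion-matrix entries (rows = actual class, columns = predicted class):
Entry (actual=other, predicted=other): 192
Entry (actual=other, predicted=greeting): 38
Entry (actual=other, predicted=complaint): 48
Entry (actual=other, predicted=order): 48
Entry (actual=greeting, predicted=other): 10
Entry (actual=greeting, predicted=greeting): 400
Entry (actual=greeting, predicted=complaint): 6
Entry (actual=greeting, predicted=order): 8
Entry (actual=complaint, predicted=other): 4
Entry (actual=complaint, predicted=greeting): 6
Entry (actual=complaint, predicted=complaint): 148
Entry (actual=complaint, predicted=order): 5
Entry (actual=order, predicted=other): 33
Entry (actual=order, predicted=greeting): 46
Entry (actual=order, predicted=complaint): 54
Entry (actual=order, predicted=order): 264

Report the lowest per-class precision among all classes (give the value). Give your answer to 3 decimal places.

Per-class precision (TP/(TP+FP)):
  other: TP=192, FP=10+4+33=47 → 192/239 = 0.8033
  greeting: TP=400, FP=38+6+46=90 → 400/490 = 0.8163
  complaint: TP=148, FP=48+6+54=108 → 148/256 = 0.5781
  order: TP=264, FP=48+8+5=61 → 264/325 = 0.8123
Lowest is class 'complaint' with precision = 0.578.

0.578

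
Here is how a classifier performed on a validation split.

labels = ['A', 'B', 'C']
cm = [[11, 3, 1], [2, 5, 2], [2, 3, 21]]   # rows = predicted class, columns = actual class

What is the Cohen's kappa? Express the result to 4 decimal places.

Observed agreement pₒ = trace/N = 37/50 = 0.74000
Expected agreement pₑ = Σ (rowᵢ·colᵢ)/N² = (15·15 + 11·9 + 24·26)/50² = 0.37920
κ = (pₒ − pₑ)/(1 − pₑ) = (0.74000 − 0.37920)/(1 − 0.37920) = 0.5812

0.5812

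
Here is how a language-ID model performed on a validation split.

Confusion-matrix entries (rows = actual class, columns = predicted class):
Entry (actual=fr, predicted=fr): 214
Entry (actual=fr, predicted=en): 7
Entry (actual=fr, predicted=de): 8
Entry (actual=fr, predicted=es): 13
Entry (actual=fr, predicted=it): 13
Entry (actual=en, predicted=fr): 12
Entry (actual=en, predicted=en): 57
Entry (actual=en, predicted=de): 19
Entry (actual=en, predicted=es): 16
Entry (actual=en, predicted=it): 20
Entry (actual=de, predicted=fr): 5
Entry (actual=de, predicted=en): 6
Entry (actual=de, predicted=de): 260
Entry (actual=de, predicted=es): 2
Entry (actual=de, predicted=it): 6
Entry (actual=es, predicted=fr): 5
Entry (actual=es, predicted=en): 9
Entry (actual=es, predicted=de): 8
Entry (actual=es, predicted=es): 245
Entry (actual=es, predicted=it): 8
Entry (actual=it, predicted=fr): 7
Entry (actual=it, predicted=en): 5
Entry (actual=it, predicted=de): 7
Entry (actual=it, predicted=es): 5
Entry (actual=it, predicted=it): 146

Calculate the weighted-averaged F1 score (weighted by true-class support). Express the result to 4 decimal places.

Per-class F1 score (2·TP/(2·TP+FP+FN)):
  fr: TP=214, FP=12+5+5+7=29, FN=7+8+13+13=41 → 428/498 = 0.85944
  en: TP=57, FP=7+6+9+5=27, FN=12+19+16+20=67 → 114/208 = 0.54808
  de: TP=260, FP=8+19+8+7=42, FN=5+6+2+6=19 → 520/581 = 0.89501
  es: TP=245, FP=13+16+2+5=36, FN=5+9+8+8=30 → 490/556 = 0.88129
  it: TP=146, FP=13+20+6+8=47, FN=7+5+7+5=24 → 292/363 = 0.80441
Weighted-F1 score = Σ (supportᵢ/N)·F1 scoreᵢ with N=1103: (255/1103)·0.85944 + (124/1103)·0.54808 + (279/1103)·0.89501 + (275/1103)·0.88129 + (170/1103)·0.80441 = 0.8304

0.8304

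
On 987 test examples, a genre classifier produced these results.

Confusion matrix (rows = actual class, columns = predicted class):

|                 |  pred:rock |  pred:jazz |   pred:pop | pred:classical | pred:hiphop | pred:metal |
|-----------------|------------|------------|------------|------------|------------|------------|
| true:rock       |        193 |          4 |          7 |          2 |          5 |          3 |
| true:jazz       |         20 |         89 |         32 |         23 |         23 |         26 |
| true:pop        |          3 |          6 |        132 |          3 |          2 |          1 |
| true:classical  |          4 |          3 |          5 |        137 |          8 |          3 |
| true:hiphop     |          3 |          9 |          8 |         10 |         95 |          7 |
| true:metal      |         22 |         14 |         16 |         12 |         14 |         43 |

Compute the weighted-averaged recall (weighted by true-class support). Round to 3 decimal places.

0.698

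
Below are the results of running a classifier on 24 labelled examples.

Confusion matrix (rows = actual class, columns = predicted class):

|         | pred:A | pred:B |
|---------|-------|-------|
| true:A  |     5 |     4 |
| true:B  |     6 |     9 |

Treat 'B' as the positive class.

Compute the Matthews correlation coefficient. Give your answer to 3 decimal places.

MCC = (TP·TN − FP·FN) / √((TP+FP)(TP+FN)(TN+FP)(TN+FN))
Numerator = 9·5 − 4·6 = 21
Denominator = √(13·15·9·11) = √19305 = 138.9424
MCC = 21 / 138.9424 = 0.151

0.151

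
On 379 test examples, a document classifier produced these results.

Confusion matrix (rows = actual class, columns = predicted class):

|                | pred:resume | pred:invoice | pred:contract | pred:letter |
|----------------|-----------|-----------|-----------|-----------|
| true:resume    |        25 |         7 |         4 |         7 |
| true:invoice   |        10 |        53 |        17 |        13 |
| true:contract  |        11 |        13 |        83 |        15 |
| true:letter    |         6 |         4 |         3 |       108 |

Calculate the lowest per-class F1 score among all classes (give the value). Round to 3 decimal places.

Per-class F1 score (2·TP/(2·TP+FP+FN)):
  resume: TP=25, FP=10+11+6=27, FN=7+4+7=18 → 50/95 = 0.5263
  invoice: TP=53, FP=7+13+4=24, FN=10+17+13=40 → 106/170 = 0.6235
  contract: TP=83, FP=4+17+3=24, FN=11+13+15=39 → 166/229 = 0.7249
  letter: TP=108, FP=7+13+15=35, FN=6+4+3=13 → 216/264 = 0.8182
Lowest is class 'resume' with F1 score = 0.526.

0.526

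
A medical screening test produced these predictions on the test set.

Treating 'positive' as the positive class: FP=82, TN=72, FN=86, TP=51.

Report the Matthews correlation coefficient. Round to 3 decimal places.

-0.161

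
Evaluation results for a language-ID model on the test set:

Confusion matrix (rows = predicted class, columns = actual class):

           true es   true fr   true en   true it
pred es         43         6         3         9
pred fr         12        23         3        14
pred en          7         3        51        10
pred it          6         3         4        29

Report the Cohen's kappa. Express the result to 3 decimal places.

Observed agreement pₒ = trace/N = 146/226 = 0.6460
Expected agreement pₑ = Σ (rowᵢ·colᵢ)/N² = (68·61 + 35·52 + 61·71 + 62·42)/226² = 0.2526
κ = (pₒ − pₑ)/(1 − pₑ) = (0.6460 − 0.2526)/(1 − 0.2526) = 0.526

0.526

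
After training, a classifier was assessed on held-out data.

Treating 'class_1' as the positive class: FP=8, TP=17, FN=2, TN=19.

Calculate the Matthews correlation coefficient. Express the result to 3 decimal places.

MCC = (TP·TN − FP·FN) / √((TP+FP)(TP+FN)(TN+FP)(TN+FN))
Numerator = 17·19 − 8·2 = 307
Denominator = √(25·19·27·21) = √269325 = 518.9653
MCC = 307 / 518.9653 = 0.592

0.592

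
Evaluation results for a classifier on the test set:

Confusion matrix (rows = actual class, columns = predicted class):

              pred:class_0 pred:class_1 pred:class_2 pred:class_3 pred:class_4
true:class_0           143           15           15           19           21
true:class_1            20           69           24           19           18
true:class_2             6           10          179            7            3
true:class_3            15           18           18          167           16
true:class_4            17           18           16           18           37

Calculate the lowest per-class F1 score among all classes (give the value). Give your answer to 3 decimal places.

Per-class F1 score (2·TP/(2·TP+FP+FN)):
  class_0: TP=143, FP=20+6+15+17=58, FN=15+15+19+21=70 → 286/414 = 0.6908
  class_1: TP=69, FP=15+10+18+18=61, FN=20+24+19+18=81 → 138/280 = 0.4929
  class_2: TP=179, FP=15+24+18+16=73, FN=6+10+7+3=26 → 358/457 = 0.7834
  class_3: TP=167, FP=19+19+7+18=63, FN=15+18+18+16=67 → 334/464 = 0.7198
  class_4: TP=37, FP=21+18+3+16=58, FN=17+18+16+18=69 → 74/201 = 0.3682
Lowest is class 'class_4' with F1 score = 0.368.

0.368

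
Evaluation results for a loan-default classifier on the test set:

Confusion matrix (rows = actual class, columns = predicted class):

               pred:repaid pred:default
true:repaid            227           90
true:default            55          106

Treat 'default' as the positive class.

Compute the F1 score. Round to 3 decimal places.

0.594

Precision = TP/(TP+FP) = 106/196 = 0.5408
Recall = TP/(TP+FN) = 106/161 = 0.6584
F1 = 2·TP/(2·TP+FP+FN) = 212/357 = 0.594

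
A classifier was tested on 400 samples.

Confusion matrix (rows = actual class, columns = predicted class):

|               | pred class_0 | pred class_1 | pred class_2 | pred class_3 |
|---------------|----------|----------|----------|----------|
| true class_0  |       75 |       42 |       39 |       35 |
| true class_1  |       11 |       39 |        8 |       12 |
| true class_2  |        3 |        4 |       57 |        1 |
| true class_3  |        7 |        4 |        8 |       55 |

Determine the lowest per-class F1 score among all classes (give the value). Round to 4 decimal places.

0.4906

Per-class F1 score (2·TP/(2·TP+FP+FN)):
  class_0: TP=75, FP=11+3+7=21, FN=42+39+35=116 → 150/287 = 0.52265
  class_1: TP=39, FP=42+4+4=50, FN=11+8+12=31 → 78/159 = 0.49057
  class_2: TP=57, FP=39+8+8=55, FN=3+4+1=8 → 114/177 = 0.64407
  class_3: TP=55, FP=35+12+1=48, FN=7+4+8=19 → 110/177 = 0.62147
Lowest is class 'class_1' with F1 score = 0.4906.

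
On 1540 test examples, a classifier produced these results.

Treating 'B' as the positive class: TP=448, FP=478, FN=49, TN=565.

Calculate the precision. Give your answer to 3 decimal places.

Precision = TP/(TP+FP) = 448/(448+478) = 448/926 = 0.484

0.484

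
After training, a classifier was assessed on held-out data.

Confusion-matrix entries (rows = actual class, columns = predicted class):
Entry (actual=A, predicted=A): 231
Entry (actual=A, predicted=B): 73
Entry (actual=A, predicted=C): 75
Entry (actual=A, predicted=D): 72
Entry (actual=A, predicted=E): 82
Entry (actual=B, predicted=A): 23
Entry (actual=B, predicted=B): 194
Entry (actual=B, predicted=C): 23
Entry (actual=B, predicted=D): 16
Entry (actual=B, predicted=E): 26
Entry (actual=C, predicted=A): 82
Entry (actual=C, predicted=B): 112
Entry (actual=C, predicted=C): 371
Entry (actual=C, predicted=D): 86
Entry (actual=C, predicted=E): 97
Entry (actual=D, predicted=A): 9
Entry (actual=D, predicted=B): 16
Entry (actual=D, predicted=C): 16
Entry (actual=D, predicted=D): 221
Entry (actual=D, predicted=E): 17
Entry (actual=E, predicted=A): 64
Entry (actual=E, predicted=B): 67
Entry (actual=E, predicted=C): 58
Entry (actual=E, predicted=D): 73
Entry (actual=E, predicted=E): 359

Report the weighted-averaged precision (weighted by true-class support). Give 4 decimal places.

0.5871

Per-class precision (TP/(TP+FP)):
  A: TP=231, FP=23+82+9+64=178 → 231/409 = 0.56479
  B: TP=194, FP=73+112+16+67=268 → 194/462 = 0.41991
  C: TP=371, FP=75+23+16+58=172 → 371/543 = 0.68324
  D: TP=221, FP=72+16+86+73=247 → 221/468 = 0.47222
  E: TP=359, FP=82+26+97+17=222 → 359/581 = 0.61790
Weighted-precision = Σ (supportᵢ/N)·precisionᵢ with N=2463: (533/2463)·0.56479 + (282/2463)·0.41991 + (748/2463)·0.68324 + (279/2463)·0.47222 + (621/2463)·0.61790 = 0.5871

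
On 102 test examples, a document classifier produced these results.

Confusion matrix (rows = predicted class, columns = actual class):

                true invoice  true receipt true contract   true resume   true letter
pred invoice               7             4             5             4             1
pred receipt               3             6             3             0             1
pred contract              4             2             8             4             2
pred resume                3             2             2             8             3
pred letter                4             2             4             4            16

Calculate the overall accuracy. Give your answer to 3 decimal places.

0.441

Accuracy = trace / total = (7+6+8+8+16=45) / 102 = 45/102 = 0.441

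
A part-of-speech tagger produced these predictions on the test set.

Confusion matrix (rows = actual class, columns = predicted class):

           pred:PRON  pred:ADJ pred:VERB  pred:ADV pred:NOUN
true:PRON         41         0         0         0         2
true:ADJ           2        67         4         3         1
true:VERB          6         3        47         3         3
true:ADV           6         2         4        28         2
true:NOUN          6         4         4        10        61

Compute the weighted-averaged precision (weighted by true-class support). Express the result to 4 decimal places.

0.8027

Per-class precision (TP/(TP+FP)):
  PRON: TP=41, FP=2+6+6+6=20 → 41/61 = 0.67213
  ADJ: TP=67, FP=0+3+2+4=9 → 67/76 = 0.88158
  VERB: TP=47, FP=0+4+4+4=12 → 47/59 = 0.79661
  ADV: TP=28, FP=0+3+3+10=16 → 28/44 = 0.63636
  NOUN: TP=61, FP=2+1+3+2=8 → 61/69 = 0.88406
Weighted-precision = Σ (supportᵢ/N)·precisionᵢ with N=309: (43/309)·0.67213 + (77/309)·0.88158 + (62/309)·0.79661 + (42/309)·0.63636 + (85/309)·0.88406 = 0.8027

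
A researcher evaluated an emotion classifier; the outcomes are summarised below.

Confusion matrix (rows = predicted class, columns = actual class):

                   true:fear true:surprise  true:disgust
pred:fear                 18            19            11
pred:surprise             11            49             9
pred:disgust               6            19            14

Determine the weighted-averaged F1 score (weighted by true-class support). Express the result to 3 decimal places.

0.531

Per-class F1 score (2·TP/(2·TP+FP+FN)):
  fear: TP=18, FP=19+11=30, FN=11+6=17 → 36/83 = 0.4337
  surprise: TP=49, FP=11+9=20, FN=19+19=38 → 98/156 = 0.6282
  disgust: TP=14, FP=6+19=25, FN=11+9=20 → 28/73 = 0.3836
Weighted-F1 score = Σ (supportᵢ/N)·F1 scoreᵢ with N=156: (35/156)·0.4337 + (87/156)·0.6282 + (34/156)·0.3836 = 0.531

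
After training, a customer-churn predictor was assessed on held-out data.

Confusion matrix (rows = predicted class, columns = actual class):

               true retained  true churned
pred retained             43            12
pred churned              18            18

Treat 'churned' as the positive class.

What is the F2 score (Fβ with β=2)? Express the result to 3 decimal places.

0.577

Fβ = (1+β²)·TP / ((1+β²)·TP + β²·FN + FP), with β²=4
= 5·18 / (5·18 + 4·12 + 18) = 0.577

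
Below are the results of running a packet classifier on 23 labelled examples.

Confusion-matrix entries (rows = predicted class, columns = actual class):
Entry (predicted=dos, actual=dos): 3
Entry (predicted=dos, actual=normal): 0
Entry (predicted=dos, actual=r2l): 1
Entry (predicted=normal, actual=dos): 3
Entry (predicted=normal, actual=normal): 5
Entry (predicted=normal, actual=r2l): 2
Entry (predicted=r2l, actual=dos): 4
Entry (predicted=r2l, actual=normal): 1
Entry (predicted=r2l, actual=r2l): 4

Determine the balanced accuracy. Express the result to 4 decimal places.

0.5683

Balanced accuracy = mean of per-class recall.
  dos: recall = 3/10 = 0.30000
  normal: recall = 5/6 = 0.83333
  r2l: recall = 4/7 = 0.57143
Mean = (0.30000 + 0.83333 + 0.57143) / 3 = 0.5683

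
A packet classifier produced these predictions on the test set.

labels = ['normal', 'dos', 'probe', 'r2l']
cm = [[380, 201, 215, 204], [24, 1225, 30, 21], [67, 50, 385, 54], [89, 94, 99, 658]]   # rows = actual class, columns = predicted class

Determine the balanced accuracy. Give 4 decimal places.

0.6787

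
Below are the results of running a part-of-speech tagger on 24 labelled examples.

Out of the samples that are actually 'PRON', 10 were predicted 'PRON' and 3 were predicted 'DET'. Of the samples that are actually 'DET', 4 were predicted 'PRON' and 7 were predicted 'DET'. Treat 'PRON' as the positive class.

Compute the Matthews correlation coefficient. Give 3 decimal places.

MCC = (TP·TN − FP·FN) / √((TP+FP)(TP+FN)(TN+FP)(TN+FN))
Numerator = 10·7 − 4·3 = 58
Denominator = √(14·13·11·10) = √20020 = 141.4920
MCC = 58 / 141.4920 = 0.410

0.410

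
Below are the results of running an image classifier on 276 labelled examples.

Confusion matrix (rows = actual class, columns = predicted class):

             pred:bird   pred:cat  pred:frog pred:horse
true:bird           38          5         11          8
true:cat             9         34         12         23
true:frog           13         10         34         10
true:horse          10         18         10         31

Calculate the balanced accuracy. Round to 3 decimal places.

Balanced accuracy = mean of per-class recall.
  bird: recall = 38/62 = 0.6129
  cat: recall = 34/78 = 0.4359
  frog: recall = 34/67 = 0.5075
  horse: recall = 31/69 = 0.4493
Mean = (0.6129 + 0.4359 + 0.5075 + 0.4493) / 4 = 0.501

0.501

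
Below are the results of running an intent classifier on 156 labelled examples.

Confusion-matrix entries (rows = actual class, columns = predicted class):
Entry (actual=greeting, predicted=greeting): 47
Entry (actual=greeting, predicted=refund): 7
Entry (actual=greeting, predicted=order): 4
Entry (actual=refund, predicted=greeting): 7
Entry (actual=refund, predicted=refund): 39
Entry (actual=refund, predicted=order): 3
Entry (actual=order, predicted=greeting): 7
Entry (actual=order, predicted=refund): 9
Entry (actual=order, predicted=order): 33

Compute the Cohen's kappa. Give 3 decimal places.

Observed agreement pₒ = trace/N = 119/156 = 0.7628
Expected agreement pₑ = Σ (rowᵢ·colᵢ)/N² = (58·61 + 49·55 + 49·40)/156² = 0.3367
κ = (pₒ − pₑ)/(1 − pₑ) = (0.7628 − 0.3367)/(1 − 0.3367) = 0.642

0.642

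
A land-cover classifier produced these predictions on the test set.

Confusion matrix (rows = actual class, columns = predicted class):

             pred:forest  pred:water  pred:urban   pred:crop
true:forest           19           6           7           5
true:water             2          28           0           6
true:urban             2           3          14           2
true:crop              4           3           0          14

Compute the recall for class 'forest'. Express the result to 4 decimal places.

0.5135

recall = TP/(TP+FN).
forest: TP=19, FN=6+7+5=18 → 19/37 = 0.51351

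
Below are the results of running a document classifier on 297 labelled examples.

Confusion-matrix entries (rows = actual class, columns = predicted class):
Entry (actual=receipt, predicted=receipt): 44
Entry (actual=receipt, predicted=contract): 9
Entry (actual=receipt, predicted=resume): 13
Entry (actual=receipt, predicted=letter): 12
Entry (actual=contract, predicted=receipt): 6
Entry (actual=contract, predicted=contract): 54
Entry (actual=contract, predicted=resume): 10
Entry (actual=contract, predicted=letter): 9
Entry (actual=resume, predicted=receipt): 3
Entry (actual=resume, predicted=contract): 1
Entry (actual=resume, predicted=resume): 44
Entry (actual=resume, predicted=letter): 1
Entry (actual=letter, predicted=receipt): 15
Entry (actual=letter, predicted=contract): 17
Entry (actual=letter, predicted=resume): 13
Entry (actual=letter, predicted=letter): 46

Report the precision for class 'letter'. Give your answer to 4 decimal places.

0.6765

One-vs-rest for 'letter': TP = diagonal; FP = other classes predicted 'letter'; FN = 'letter' predicted as other.
precision = TP/(TP+FP).
letter: TP=46, FP=12+9+1=22 → 46/68 = 0.67647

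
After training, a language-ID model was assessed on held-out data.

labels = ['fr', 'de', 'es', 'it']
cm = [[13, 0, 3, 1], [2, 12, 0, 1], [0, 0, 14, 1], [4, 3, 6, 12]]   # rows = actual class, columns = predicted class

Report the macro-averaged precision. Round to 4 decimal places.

Per-class precision (TP/(TP+FP)):
  fr: TP=13, FP=2+0+4=6 → 13/19 = 0.68421
  de: TP=12, FP=0+0+3=3 → 12/15 = 0.80000
  es: TP=14, FP=3+0+6=9 → 14/23 = 0.60870
  it: TP=12, FP=1+1+1=3 → 12/15 = 0.80000
Macro-precision = mean = (0.68421 + 0.80000 + 0.60870 + 0.80000) / 4 = 0.7232

0.7232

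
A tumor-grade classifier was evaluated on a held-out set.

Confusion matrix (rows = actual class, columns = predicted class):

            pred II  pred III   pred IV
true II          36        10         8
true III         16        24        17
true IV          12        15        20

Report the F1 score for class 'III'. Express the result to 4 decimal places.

0.4528

Treat 'III' as positive and all other classes as negative.
F1 score = 2·TP/(2·TP+FP+FN).
III: TP=24, FP=10+15=25, FN=16+17=33 → 48/106 = 0.45283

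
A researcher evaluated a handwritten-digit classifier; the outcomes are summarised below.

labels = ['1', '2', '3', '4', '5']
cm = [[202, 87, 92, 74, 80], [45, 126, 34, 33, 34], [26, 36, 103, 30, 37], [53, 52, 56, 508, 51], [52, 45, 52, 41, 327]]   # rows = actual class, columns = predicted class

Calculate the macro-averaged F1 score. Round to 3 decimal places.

Per-class F1 score (2·TP/(2·TP+FP+FN)):
  1: TP=202, FP=45+26+53+52=176, FN=87+92+74+80=333 → 404/913 = 0.4425
  2: TP=126, FP=87+36+52+45=220, FN=45+34+33+34=146 → 252/618 = 0.4078
  3: TP=103, FP=92+34+56+52=234, FN=26+36+30+37=129 → 206/569 = 0.3620
  4: TP=508, FP=74+33+30+41=178, FN=53+52+56+51=212 → 1016/1406 = 0.7226
  5: TP=327, FP=80+34+37+51=202, FN=52+45+52+41=190 → 654/1046 = 0.6252
Macro-F1 score = mean = (0.4425 + 0.4078 + 0.3620 + 0.7226 + 0.6252) / 5 = 0.512

0.512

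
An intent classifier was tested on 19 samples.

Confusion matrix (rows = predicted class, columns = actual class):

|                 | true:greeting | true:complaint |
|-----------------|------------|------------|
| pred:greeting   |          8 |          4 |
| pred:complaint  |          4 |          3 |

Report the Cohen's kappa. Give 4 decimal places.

Observed agreement pₒ = trace/N = 11/19 = 0.57895
Expected agreement pₑ = Σ (rowᵢ·colᵢ)/N² = (12·12 + 7·7)/19² = 0.53463
κ = (pₒ − pₑ)/(1 − pₑ) = (0.57895 − 0.53463)/(1 − 0.53463) = 0.0952

0.0952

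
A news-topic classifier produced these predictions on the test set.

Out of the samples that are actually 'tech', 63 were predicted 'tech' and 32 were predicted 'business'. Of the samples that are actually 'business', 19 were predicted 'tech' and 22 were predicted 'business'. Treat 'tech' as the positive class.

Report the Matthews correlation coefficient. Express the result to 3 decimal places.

MCC = (TP·TN − FP·FN) / √((TP+FP)(TP+FN)(TN+FP)(TN+FN))
Numerator = 63·22 − 19·32 = 778
Denominator = √(82·95·41·54) = √17247060 = 4152.9580
MCC = 778 / 4152.9580 = 0.187

0.187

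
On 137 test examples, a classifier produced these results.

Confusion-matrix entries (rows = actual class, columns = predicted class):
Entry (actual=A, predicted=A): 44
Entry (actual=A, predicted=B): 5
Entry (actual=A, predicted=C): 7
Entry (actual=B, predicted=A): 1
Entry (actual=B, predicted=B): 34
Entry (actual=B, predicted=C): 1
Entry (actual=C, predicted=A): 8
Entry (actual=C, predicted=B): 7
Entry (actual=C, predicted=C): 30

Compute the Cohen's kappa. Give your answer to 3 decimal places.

Observed agreement pₒ = trace/N = 108/137 = 0.7883
Expected agreement pₑ = Σ (rowᵢ·colᵢ)/N² = (56·53 + 36·46 + 45·38)/137² = 0.3375
κ = (pₒ − pₑ)/(1 − pₑ) = (0.7883 − 0.3375)/(1 − 0.3375) = 0.680

0.680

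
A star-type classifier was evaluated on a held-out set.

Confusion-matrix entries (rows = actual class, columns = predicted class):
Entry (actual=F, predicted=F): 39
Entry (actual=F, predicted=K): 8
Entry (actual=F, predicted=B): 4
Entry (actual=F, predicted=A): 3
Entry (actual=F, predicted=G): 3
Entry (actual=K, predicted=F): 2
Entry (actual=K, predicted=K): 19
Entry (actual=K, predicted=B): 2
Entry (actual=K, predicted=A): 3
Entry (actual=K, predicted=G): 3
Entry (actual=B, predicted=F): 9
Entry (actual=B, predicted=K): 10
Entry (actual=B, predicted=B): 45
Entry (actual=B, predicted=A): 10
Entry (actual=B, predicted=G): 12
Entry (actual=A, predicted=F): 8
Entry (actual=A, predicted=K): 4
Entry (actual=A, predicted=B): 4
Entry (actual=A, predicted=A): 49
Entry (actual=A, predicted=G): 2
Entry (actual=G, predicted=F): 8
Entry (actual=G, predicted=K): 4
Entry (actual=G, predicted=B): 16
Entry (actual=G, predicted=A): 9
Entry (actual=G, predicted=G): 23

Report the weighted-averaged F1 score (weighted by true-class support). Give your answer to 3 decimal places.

0.581

Per-class F1 score (2·TP/(2·TP+FP+FN)):
  F: TP=39, FP=2+9+8+8=27, FN=8+4+3+3=18 → 78/123 = 0.6341
  K: TP=19, FP=8+10+4+4=26, FN=2+2+3+3=10 → 38/74 = 0.5135
  B: TP=45, FP=4+2+4+16=26, FN=9+10+10+12=41 → 90/157 = 0.5732
  A: TP=49, FP=3+3+10+9=25, FN=8+4+4+2=18 → 98/141 = 0.6950
  G: TP=23, FP=3+3+12+2=20, FN=8+4+16+9=37 → 46/103 = 0.4466
Weighted-F1 score = Σ (supportᵢ/N)·F1 scoreᵢ with N=299: (57/299)·0.6341 + (29/299)·0.5135 + (86/299)·0.5732 + (67/299)·0.6950 + (60/299)·0.4466 = 0.581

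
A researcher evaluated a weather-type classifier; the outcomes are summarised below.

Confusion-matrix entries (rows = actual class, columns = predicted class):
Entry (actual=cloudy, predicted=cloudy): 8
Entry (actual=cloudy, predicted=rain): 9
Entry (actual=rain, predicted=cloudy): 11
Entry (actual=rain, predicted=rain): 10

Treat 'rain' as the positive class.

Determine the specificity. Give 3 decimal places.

0.471

Specificity = TN/(TN+FP) = 8/(8+9) = 0.471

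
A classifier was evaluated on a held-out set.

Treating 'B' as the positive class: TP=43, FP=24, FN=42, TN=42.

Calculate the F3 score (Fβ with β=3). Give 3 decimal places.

Fβ = (1+β²)·TP / ((1+β²)·TP + β²·FN + FP), with β²=9
= 10·43 / (10·43 + 9·42 + 24) = 0.517

0.517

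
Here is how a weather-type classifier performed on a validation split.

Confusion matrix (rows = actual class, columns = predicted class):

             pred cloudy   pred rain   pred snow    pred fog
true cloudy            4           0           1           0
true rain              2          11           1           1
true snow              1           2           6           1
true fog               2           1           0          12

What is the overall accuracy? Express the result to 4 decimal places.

Accuracy = trace / total = (4+11+6+12=33) / 45 = 33/45 = 0.7333

0.7333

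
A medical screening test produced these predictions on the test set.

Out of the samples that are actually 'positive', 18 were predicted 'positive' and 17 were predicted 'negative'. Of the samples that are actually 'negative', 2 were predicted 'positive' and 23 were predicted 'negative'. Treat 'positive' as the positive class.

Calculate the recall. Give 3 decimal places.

Recall = TP/(TP+FN) = 18/(18+17) = 18/35 = 0.514

0.514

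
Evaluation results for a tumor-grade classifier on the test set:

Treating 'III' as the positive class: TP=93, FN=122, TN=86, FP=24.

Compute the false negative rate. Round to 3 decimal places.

0.567

FNR = FN/(FN+TP) = 122/(122+93) = 0.567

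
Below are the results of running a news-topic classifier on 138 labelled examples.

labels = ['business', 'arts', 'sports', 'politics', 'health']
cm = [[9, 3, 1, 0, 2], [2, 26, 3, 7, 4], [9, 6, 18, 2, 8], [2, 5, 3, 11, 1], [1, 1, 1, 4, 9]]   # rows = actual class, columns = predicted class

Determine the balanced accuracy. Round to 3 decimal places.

0.540

Balanced accuracy = mean of per-class recall.
  business: recall = 9/15 = 0.6000
  arts: recall = 26/42 = 0.6190
  sports: recall = 18/43 = 0.4186
  politics: recall = 11/22 = 0.5000
  health: recall = 9/16 = 0.5625
Mean = (0.6000 + 0.6190 + 0.4186 + 0.5000 + 0.5625) / 5 = 0.540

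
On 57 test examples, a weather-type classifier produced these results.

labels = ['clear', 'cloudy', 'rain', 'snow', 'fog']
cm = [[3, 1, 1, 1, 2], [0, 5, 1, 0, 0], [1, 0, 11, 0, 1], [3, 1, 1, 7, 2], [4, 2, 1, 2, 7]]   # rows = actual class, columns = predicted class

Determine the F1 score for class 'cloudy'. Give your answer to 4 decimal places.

One-vs-rest for 'cloudy': TP = diagonal; FP = other classes predicted 'cloudy'; FN = 'cloudy' predicted as other.
F1 score = 2·TP/(2·TP+FP+FN).
cloudy: TP=5, FP=1+0+1+2=4, FN=0+1+0+0=1 → 10/15 = 0.66667

0.6667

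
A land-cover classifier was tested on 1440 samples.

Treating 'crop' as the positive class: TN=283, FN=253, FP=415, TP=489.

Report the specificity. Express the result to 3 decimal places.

Specificity = TN/(TN+FP) = 283/(283+415) = 0.405

0.405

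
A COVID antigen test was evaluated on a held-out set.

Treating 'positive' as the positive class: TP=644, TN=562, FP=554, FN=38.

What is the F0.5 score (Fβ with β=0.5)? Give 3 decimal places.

Fβ = (1+β²)·TP / ((1+β²)·TP + β²·FN + FP), with β²=1/4
= 1.25·644 / (1.25·644 + 0.25·38 + 554) = 0.588

0.588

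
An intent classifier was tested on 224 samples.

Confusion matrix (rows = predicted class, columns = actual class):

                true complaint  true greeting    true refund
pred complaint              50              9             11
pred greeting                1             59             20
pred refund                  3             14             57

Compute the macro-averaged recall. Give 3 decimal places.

Per-class recall (TP/(TP+FN)):
  complaint: TP=50, FN=1+3=4 → 50/54 = 0.9259
  greeting: TP=59, FN=9+14=23 → 59/82 = 0.7195
  refund: TP=57, FN=11+20=31 → 57/88 = 0.6477
Macro-recall = mean = (0.9259 + 0.7195 + 0.6477) / 3 = 0.764

0.764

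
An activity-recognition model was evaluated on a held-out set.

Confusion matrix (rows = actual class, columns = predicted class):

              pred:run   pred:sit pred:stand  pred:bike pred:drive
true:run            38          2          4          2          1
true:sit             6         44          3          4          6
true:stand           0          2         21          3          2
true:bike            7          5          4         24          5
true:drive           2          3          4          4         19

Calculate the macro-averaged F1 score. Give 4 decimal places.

Per-class F1 score (2·TP/(2·TP+FP+FN)):
  run: TP=38, FP=6+0+7+2=15, FN=2+4+2+1=9 → 76/100 = 0.76000
  sit: TP=44, FP=2+2+5+3=12, FN=6+3+4+6=19 → 88/119 = 0.73950
  stand: TP=21, FP=4+3+4+4=15, FN=0+2+3+2=7 → 42/64 = 0.65625
  bike: TP=24, FP=2+4+3+4=13, FN=7+5+4+5=21 → 48/82 = 0.58537
  drive: TP=19, FP=1+6+2+5=14, FN=2+3+4+4=13 → 38/65 = 0.58462
Macro-F1 score = mean = (0.76000 + 0.73950 + 0.65625 + 0.58537 + 0.58462) / 5 = 0.6651

0.6651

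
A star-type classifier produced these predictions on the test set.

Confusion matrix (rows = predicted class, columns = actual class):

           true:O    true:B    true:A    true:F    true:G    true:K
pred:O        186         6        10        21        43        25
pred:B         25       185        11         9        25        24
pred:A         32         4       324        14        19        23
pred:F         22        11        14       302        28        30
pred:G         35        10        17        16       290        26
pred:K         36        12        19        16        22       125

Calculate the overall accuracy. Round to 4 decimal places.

0.7000

Accuracy = trace / total = (186+185+324+302+290+125=1412) / 2017 = 1412/2017 = 0.7000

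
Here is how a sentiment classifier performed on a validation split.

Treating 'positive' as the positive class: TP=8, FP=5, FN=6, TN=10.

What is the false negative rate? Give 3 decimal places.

FNR = FN/(FN+TP) = 6/(6+8) = 0.429

0.429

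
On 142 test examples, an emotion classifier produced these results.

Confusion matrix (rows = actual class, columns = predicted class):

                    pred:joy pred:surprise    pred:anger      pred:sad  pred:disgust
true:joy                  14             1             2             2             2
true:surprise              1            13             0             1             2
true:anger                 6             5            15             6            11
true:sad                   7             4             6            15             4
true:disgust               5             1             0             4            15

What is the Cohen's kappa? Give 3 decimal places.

Observed agreement pₒ = trace/N = 72/142 = 0.5070
Expected agreement pₑ = Σ (rowᵢ·colᵢ)/N² = (21·33 + 17·24 + 43·23 + 36·28 + 25·34)/142² = 0.1958
κ = (pₒ − pₑ)/(1 − pₑ) = (0.5070 − 0.1958)/(1 − 0.1958) = 0.387

0.387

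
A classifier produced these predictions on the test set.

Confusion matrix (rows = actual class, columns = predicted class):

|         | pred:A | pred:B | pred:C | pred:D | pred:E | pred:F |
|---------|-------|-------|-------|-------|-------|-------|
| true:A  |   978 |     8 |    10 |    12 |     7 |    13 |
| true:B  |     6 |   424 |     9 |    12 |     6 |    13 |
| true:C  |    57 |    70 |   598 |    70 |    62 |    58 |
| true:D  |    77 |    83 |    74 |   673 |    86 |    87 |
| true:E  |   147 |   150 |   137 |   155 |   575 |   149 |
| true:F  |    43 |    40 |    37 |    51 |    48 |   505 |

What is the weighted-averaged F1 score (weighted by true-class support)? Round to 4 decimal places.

0.6683

Per-class F1 score (2·TP/(2·TP+FP+FN)):
  A: TP=978, FP=6+57+77+147+43=330, FN=8+10+12+7+13=50 → 1956/2336 = 0.83733
  B: TP=424, FP=8+70+83+150+40=351, FN=6+9+12+6+13=46 → 848/1245 = 0.68112
  C: TP=598, FP=10+9+74+137+37=267, FN=57+70+70+62+58=317 → 1196/1780 = 0.67191
  D: TP=673, FP=12+12+70+155+51=300, FN=77+83+74+86+87=407 → 1346/2053 = 0.65563
  E: TP=575, FP=7+6+62+86+48=209, FN=147+150+137+155+149=738 → 1150/2097 = 0.54840
  F: TP=505, FP=13+13+58+87+149=320, FN=43+40+37+51+48=219 → 1010/1549 = 0.65203
Weighted-F1 score = Σ (supportᵢ/N)·F1 scoreᵢ with N=5530: (1028/5530)·0.83733 + (470/5530)·0.68112 + (915/5530)·0.67191 + (1080/5530)·0.65563 + (1313/5530)·0.54840 + (724/5530)·0.65203 = 0.6683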